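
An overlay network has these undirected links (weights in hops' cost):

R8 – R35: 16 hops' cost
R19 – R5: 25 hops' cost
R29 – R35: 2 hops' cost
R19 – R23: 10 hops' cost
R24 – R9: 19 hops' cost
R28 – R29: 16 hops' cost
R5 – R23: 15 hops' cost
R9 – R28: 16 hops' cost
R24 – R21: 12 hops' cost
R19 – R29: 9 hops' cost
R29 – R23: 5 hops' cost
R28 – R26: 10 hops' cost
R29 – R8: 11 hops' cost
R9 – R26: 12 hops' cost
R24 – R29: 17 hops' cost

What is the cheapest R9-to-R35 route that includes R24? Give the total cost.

38 hops' cost

Best R9 to R24: R9–R24 costing 19
Best R24 to R35: R24–R29–R35 costing 19
Total via R24: 19 + 19 = 38 hops' cost.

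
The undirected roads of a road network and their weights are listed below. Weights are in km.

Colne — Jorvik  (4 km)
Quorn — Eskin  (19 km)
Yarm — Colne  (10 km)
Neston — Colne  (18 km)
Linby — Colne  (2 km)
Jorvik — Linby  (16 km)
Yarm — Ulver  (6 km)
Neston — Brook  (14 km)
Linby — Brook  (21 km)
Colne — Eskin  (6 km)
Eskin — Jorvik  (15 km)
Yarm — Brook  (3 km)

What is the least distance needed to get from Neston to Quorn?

Running Dijkstra from Neston:
Neston: 0
Brook: 14  (via Neston)
Yarm: 17  (via Brook)
Colne: 18  (via Neston)
Linby: 20  (via Colne)
Jorvik: 22  (via Colne)
Ulver: 23  (via Yarm)
Eskin: 24  (via Colne)
Quorn: 43  (via Eskin)
Shortest route: Neston–Colne–Eskin–Quorn = 43 km.

43 km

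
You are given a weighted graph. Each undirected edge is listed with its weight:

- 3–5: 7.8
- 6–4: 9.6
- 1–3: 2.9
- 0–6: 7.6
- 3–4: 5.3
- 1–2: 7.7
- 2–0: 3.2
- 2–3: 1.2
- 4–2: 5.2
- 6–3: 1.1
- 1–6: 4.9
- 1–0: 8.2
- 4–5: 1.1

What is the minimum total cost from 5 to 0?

Candidate routes:
5 - 3 - 2 - 0: 7.8+1.2+3.2 = 12.2
5 - 4 - 2 - 0: 1.1+5.2+3.2 = 9.5
5 - 4 - 3 - 2 - 0: 1.1+5.3+1.2+3.2 = 10.8
The minimum is 9.5 via 5 - 4 - 2 - 0.

9.5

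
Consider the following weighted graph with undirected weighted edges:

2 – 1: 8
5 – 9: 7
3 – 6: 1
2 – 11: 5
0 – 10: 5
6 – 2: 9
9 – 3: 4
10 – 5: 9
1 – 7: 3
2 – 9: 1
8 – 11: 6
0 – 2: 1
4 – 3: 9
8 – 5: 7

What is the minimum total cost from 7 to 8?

22

Shortest distances from 7:
7: 0
1: 3  (via 7)
2: 11  (via 1)
0: 12  (via 2)
9: 12  (via 2)
3: 16  (via 9)
11: 16  (via 2)
6: 17  (via 3)
10: 17  (via 0)
5: 19  (via 9)
8: 22  (via 11)
Shortest route: 7–1–2–11–8 = 22.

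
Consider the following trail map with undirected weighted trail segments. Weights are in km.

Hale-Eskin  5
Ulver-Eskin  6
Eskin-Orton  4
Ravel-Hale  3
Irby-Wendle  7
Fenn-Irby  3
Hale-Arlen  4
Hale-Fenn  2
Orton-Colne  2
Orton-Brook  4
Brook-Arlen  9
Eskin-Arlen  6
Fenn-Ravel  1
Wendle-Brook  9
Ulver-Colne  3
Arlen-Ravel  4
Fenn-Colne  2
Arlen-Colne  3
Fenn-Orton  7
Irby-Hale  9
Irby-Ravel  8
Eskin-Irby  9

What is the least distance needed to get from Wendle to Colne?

12 km

Compare a few routes:
Wendle - Brook - Orton - Colne: 9+4+2 = 15
Wendle - Irby - Fenn - Colne: 7+3+2 = 12
Cheapest is Wendle - Irby - Fenn - Colne at 12 km.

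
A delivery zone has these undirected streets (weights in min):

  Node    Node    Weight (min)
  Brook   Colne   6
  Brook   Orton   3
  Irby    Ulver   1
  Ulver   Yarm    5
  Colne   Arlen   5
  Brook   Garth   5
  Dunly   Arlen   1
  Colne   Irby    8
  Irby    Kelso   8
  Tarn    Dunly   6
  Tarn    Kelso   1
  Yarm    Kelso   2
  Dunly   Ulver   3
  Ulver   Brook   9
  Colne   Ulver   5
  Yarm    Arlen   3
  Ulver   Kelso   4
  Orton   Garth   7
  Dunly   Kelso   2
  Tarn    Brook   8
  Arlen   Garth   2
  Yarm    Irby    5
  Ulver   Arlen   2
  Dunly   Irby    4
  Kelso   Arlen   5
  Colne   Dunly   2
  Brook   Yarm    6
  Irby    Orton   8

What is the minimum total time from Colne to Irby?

6 min

Enumerating some paths:
Colne - Arlen - Ulver - Irby: 5+2+1 = 8
Colne - Dunly - Irby: 2+4 = 6
The minimum is 6 min via Colne - Dunly - Irby.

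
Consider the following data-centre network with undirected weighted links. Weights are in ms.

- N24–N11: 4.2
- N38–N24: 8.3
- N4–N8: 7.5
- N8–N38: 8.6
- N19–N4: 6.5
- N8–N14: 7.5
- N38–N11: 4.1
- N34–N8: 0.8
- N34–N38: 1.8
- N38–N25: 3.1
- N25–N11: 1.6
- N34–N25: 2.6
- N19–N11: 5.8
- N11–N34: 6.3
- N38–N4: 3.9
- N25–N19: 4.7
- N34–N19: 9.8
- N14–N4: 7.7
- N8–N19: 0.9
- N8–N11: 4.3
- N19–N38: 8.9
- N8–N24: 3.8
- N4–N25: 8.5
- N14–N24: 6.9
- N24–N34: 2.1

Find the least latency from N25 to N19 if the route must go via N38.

Best N25 to N38: N25–N38 costing 3.1
Shortest N38→N19: N38–N34–N8–N19 = 3.5
Total via N38: 3.1 + 3.5 = 6.6 ms.

6.6 ms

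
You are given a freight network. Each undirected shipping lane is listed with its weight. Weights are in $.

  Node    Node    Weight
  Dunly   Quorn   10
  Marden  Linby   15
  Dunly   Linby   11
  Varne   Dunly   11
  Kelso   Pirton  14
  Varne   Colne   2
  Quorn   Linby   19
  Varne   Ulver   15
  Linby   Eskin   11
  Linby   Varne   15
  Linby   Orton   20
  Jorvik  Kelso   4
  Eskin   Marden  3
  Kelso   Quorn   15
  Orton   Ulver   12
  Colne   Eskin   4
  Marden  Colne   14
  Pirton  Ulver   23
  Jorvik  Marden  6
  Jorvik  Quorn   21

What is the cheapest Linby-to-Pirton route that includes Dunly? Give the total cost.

Best Linby to Dunly: Linby–Dunly costing 11
Best Dunly to Pirton: Dunly–Quorn–Kelso–Pirton costing 39
Total via Dunly: 11 + 39 = $50.

$50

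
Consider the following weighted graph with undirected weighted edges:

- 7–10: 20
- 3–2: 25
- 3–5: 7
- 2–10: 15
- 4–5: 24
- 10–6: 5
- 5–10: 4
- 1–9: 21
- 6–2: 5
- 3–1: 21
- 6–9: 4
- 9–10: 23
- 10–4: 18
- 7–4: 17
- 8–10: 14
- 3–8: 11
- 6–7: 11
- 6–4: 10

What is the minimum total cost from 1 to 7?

Shortest distances from 1:
1: 0
3: 21  (via 1)
9: 21  (via 1)
6: 25  (via 9)
5: 28  (via 3)
2: 30  (via 6)
10: 30  (via 6)
8: 32  (via 3)
4: 35  (via 6)
7: 36  (via 6)
Shortest route: 1 → 9 → 6 → 7 = 36.

36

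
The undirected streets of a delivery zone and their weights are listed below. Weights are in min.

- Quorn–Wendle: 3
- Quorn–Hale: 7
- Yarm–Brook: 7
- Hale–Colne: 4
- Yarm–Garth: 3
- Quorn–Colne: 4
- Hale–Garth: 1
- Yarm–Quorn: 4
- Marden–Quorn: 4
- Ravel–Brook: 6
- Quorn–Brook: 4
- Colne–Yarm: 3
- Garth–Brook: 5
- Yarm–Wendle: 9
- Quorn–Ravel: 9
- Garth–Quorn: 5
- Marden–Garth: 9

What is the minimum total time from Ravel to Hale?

12 min

Candidate routes:
Ravel → Quorn → Garth → Hale: 9+5+1 = 15
Ravel → Quorn → Hale: 9+7 = 16
Ravel → Brook → Garth → Hale: 6+5+1 = 12
Ravel → Brook → Quorn → Garth → Hale: 6+4+5+1 = 16
The minimum is 12 min via Ravel → Brook → Garth → Hale.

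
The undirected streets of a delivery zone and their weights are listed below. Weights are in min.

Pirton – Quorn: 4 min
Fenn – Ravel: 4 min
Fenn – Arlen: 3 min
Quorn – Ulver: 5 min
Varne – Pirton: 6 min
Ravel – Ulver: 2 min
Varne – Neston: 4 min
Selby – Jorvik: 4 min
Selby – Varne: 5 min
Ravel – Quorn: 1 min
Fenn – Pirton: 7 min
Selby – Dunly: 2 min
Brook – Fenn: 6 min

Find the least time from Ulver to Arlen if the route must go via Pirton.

17 min

Shortest Ulver→Pirton: Ulver → Ravel → Quorn → Pirton = 7
Best Pirton to Arlen: Pirton → Fenn → Arlen costing 10
Total via Pirton: 7 + 10 = 17 min.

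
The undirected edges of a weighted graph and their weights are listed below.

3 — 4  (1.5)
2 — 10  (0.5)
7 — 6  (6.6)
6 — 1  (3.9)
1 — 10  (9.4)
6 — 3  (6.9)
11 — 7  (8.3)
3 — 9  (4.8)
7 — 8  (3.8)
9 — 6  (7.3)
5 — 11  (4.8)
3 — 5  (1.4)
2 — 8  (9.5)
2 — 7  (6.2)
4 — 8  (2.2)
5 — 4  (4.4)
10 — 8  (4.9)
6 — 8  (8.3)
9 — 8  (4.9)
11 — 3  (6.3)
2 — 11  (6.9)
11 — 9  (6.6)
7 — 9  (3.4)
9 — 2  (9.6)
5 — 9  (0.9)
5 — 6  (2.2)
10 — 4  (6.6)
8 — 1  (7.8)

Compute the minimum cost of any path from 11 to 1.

Candidate routes:
11 - 5 - 6 - 1: 4.8+2.2+3.9 = 10.9
11 - 9 - 5 - 6 - 1: 6.6+0.9+2.2+3.9 = 13.6
11 - 2 - 10 - 1: 6.9+0.5+9.4 = 16.8
11 - 3 - 5 - 6 - 1: 6.3+1.4+2.2+3.9 = 13.8
Cheapest is 11 - 5 - 6 - 1 at 10.9.

10.9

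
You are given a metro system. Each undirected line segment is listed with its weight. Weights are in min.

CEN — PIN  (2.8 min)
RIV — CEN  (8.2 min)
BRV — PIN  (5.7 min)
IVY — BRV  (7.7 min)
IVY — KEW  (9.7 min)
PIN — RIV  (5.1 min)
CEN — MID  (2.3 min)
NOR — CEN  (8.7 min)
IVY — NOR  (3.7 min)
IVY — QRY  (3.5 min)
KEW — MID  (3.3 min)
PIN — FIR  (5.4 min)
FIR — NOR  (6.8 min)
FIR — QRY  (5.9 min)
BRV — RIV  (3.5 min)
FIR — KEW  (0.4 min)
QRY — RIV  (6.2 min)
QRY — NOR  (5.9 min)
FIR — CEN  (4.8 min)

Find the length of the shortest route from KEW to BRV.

Shortest distances from KEW:
KEW: 0
FIR: 0.4  (via KEW)
MID: 3.3  (via KEW)
CEN: 5.2  (via FIR)
PIN: 5.8  (via FIR)
QRY: 6.3  (via FIR)
NOR: 7.2  (via FIR)
IVY: 9.7  (via KEW)
RIV: 10.9  (via PIN)
BRV: 11.5  (via PIN)
Shortest route: KEW–FIR–PIN–BRV = 11.5 min.

11.5 min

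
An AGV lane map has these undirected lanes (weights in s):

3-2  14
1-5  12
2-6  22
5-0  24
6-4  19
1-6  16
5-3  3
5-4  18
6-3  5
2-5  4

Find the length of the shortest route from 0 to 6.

32 s

Candidate routes:
0 - 5 - 3 - 6: 24+3+5 = 32
0 - 5 - 2 - 6: 24+4+22 = 50
0 - 5 - 2 - 3 - 6: 24+4+14+5 = 47
Cheapest is 0 - 5 - 3 - 6 at 32 s.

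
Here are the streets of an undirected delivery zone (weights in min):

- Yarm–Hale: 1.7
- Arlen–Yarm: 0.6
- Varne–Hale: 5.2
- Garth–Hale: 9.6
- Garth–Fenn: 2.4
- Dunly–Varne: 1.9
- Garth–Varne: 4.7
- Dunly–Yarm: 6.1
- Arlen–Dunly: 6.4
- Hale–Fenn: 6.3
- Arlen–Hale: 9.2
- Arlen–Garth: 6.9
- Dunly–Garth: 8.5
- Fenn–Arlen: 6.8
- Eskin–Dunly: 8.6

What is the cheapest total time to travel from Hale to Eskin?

Running Dijkstra from Hale:
Hale: 0
Yarm: 1.7  (via Hale)
Arlen: 2.3  (via Yarm)
Varne: 5.2  (via Hale)
Fenn: 6.3  (via Hale)
Dunly: 7.1  (via Varne)
Garth: 8.7  (via Fenn)
Eskin: 15.7  (via Dunly)
Shortest route: Hale → Varne → Dunly → Eskin = 15.7 min.

15.7 min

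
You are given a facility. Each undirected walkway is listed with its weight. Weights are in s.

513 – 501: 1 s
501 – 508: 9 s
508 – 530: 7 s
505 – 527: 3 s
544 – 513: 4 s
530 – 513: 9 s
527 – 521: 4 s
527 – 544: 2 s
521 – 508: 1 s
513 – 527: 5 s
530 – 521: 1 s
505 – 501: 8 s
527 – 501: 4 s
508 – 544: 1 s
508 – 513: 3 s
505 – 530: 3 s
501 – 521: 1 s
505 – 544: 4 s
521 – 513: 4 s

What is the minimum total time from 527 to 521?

Enumerating some paths:
527–521: 4 = 4
527–501–521: 4+1 = 5
527–513–501–521: 5+1+1 = 7
The minimum is 4 s via 527–521.

4 s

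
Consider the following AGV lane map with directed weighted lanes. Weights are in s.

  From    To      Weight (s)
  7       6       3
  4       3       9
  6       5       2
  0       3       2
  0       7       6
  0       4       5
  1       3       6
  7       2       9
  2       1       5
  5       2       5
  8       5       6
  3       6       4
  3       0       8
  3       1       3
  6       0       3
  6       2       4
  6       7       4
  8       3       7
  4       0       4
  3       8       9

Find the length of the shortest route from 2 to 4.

Enumerating some paths:
2 - 1 - 3 - 0 - 4: 5+6+8+5 = 24
2 - 1 - 3 - 6 - 0 - 4: 5+6+4+3+5 = 23
Cheapest is 2 - 1 - 3 - 6 - 0 - 4 at 23 s.

23 s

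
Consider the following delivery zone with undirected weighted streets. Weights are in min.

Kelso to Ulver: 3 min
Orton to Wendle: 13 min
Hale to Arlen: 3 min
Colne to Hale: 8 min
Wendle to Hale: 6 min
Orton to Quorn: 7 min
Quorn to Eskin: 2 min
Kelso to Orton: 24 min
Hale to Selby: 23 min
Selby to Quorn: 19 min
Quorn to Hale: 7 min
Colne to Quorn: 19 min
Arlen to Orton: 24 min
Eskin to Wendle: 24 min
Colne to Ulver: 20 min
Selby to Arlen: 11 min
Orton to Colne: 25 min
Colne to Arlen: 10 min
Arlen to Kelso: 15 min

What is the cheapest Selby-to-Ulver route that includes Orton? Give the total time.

53 min

Shortest Selby→Orton: Selby–Quorn–Orton = 26
Best Orton to Ulver: Orton–Kelso–Ulver costing 27
Total via Orton: 26 + 27 = 53 min.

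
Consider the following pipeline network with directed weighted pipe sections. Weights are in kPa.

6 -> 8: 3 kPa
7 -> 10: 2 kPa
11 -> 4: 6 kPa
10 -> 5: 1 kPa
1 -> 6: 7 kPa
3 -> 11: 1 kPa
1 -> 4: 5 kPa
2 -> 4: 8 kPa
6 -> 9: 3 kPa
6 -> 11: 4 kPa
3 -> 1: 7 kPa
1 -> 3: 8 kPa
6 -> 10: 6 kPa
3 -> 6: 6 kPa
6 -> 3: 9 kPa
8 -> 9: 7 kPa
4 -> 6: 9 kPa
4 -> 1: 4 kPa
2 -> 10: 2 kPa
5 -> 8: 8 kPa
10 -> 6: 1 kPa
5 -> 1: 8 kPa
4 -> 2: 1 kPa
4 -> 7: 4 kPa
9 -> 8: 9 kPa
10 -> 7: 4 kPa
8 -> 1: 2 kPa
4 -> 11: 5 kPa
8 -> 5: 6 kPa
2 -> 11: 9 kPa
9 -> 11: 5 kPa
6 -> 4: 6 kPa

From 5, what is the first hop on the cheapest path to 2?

Candidate routes:
5 - 8 - 1 - 4 - 2: 8+2+5+1 = 16
5 - 8 - 1 - 6 - 4 - 2: 8+2+7+6+1 = 24
5 - 1 - 4 - 2: 8+5+1 = 14
5 - 1 - 6 - 4 - 2: 8+7+6+1 = 22
The minimum is 14 kPa via 5 - 1 - 4 - 2.
So from 5 the first move is to 1.

1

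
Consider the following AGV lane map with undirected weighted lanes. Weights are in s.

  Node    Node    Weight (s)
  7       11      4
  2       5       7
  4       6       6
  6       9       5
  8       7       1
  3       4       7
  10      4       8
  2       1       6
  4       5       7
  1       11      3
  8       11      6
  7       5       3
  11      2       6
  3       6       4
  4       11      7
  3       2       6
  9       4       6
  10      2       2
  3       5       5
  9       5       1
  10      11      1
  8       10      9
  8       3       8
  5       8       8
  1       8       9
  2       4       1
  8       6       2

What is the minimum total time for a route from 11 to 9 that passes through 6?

Best 11 to 6: 11–7–8–6 costing 7
Shortest 6→9: 6–9 = 5
Total via 6: 7 + 5 = 12 s.

12 s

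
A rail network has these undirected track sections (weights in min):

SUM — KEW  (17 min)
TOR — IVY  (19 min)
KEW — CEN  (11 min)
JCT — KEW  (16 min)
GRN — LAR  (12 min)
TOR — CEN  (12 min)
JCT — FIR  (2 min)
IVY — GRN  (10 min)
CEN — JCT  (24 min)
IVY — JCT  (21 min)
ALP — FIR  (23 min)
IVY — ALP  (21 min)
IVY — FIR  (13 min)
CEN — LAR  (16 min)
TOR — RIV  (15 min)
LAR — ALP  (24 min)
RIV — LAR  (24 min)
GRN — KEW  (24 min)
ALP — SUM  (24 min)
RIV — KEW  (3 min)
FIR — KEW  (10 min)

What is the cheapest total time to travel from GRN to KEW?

Settle nodes by increasing distance from GRN:
GRN: 0
IVY: 10  (via GRN)
LAR: 12  (via GRN)
FIR: 23  (via IVY)
KEW: 24  (via GRN)
Shortest route: GRN → KEW = 24 min.

24 min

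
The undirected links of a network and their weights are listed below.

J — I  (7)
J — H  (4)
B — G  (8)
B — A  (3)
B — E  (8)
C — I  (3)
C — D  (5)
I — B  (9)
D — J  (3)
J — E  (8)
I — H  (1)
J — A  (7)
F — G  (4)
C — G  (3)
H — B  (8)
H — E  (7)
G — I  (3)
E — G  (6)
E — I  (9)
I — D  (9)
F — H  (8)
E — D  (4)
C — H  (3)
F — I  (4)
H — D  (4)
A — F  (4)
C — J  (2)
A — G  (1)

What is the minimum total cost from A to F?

4

Candidate routes:
A → F: 4 = 4
A → G → F: 1+4 = 5
The minimum is 4 via A → F.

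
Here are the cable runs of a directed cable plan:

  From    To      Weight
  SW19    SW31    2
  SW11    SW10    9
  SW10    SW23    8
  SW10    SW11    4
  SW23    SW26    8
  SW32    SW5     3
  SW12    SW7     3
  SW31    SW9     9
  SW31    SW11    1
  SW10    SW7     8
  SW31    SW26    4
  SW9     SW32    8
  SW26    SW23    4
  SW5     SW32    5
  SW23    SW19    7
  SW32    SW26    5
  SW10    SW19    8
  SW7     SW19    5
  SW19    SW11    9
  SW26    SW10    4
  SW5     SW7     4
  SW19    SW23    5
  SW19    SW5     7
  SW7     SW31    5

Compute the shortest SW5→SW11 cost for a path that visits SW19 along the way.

Best SW5 to SW19: SW5 → SW7 → SW19 costing 9
Shortest SW19→SW11: SW19 → SW31 → SW11 = 3
Total via SW19: 9 + 3 = 12.

12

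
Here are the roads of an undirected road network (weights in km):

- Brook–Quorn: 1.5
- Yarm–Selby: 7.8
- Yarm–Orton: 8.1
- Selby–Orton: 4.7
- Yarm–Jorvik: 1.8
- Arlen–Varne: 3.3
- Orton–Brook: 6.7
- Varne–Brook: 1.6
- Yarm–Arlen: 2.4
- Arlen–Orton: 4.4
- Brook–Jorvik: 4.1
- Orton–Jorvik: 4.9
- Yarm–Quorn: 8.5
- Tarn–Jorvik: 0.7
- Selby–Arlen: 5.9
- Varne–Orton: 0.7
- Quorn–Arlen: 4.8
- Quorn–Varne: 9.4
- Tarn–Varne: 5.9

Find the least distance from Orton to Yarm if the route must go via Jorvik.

6.7 km

Best Orton to Jorvik: Orton–Jorvik costing 4.9
Shortest Jorvik→Yarm: Jorvik–Yarm = 1.8
Total via Jorvik: 4.9 + 1.8 = 6.7 km.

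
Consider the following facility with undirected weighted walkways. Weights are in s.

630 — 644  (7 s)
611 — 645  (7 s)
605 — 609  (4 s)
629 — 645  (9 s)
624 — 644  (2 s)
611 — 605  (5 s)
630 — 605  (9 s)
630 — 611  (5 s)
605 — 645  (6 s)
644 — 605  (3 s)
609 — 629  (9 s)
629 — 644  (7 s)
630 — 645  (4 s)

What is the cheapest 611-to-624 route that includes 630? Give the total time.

Shortest 611→630: 611 → 630 = 5
Shortest 630→624: 630 → 644 → 624 = 9
Total via 630: 5 + 9 = 14 s.

14 s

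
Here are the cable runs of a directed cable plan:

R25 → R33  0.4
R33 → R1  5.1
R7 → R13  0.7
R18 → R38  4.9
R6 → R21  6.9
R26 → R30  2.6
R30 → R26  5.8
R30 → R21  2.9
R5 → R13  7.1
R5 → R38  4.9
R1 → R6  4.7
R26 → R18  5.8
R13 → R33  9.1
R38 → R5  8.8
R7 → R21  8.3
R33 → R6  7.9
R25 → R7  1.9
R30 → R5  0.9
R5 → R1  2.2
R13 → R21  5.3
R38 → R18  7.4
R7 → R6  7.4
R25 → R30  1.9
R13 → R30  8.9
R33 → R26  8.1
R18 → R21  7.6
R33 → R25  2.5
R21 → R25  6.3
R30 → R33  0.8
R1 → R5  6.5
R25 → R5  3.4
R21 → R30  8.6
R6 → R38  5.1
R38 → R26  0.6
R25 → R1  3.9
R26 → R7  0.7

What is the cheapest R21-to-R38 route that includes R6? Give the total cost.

19.7

Best R21 to R6: R21–R25–R33–R6 costing 14.6
Best R6 to R38: R6–R38 costing 5.1
Total via R6: 14.6 + 5.1 = 19.7.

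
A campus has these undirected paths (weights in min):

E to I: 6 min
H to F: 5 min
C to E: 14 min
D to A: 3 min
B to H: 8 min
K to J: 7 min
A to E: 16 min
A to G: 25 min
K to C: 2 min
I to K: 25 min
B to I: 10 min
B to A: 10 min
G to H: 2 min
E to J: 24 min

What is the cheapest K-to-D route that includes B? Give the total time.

45 min

Best K to B: K–C–E–I–B costing 32
Best B to D: B–A–D costing 13
Total via B: 32 + 13 = 45 min.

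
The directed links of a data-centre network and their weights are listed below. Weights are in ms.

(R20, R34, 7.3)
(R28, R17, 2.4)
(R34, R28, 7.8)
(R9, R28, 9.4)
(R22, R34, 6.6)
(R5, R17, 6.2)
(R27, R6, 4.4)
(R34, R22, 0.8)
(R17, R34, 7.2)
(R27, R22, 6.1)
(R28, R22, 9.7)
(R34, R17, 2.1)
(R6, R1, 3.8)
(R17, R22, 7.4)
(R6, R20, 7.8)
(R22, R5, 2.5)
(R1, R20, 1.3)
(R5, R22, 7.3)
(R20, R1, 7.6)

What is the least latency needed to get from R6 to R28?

Compare a few routes:
R6 - R20 - R34 - R28: 7.8+7.3+7.8 = 22.9
R6 - R1 - R20 - R34 - R28: 3.8+1.3+7.3+7.8 = 20.2
Cheapest is R6 - R1 - R20 - R34 - R28 at 20.2 ms.

20.2 ms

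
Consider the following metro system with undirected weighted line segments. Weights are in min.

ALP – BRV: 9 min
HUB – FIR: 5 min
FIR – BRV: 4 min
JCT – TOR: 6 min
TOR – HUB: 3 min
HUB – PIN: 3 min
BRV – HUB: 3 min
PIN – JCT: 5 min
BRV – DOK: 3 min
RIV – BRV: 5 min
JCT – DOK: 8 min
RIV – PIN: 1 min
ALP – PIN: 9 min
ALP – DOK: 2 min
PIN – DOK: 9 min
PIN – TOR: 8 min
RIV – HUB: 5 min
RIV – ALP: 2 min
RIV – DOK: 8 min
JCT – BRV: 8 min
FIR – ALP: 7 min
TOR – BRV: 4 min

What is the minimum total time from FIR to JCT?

Compare a few routes:
FIR - BRV - JCT: 4+8 = 12
FIR - HUB - PIN - JCT: 5+3+5 = 13
Cheapest is FIR - BRV - JCT at 12 min.

12 min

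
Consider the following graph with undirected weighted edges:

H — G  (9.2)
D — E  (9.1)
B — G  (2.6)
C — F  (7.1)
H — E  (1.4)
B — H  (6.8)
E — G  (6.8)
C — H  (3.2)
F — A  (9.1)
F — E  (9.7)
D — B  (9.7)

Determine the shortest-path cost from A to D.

27.9

Shortest distances from A:
A: 0
F: 9.1  (via A)
C: 16.2  (via F)
E: 18.8  (via F)
H: 19.4  (via C)
G: 25.6  (via E)
B: 26.2  (via H)
D: 27.9  (via E)
Shortest route: A–F–E–D = 27.9.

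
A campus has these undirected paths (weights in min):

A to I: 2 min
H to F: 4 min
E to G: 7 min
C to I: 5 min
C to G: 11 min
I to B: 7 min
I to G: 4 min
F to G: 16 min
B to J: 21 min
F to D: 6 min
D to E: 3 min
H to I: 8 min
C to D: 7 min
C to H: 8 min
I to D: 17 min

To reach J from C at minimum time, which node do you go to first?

I

Candidate routes:
C → G → I → B → J: 11+4+7+21 = 43
C → D → E → G → I → B → J: 7+3+7+4+7+21 = 49
C → I → B → J: 5+7+21 = 33
C → H → I → B → J: 8+8+7+21 = 44
The minimum is 33 min via C → I → B → J.
So from C the first move is to I.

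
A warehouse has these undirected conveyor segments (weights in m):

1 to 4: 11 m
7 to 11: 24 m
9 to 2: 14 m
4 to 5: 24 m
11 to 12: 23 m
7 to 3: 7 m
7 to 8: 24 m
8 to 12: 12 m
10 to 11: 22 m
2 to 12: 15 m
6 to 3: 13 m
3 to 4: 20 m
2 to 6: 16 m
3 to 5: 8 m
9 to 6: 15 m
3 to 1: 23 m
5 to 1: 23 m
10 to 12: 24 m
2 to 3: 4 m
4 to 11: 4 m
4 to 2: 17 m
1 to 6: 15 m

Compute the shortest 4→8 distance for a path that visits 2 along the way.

44 m

Best 4 to 2: 4–2 costing 17
Shortest 2→8: 2–12–8 = 27
Total via 2: 17 + 27 = 44 m.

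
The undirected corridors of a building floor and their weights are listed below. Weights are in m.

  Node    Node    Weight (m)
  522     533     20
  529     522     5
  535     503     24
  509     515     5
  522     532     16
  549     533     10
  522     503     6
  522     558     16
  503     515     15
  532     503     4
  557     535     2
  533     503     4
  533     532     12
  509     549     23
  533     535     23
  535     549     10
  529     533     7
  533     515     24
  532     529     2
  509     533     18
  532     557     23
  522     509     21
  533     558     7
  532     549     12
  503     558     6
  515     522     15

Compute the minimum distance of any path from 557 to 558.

29 m

Candidate routes:
557 - 535 - 503 - 558: 2+24+6 = 32
557 - 535 - 549 - 533 - 503 - 558: 2+10+10+4+6 = 32
557 - 535 - 533 - 558: 2+23+7 = 32
557 - 535 - 549 - 533 - 558: 2+10+10+7 = 29
Cheapest is 557 - 535 - 549 - 533 - 558 at 29 m.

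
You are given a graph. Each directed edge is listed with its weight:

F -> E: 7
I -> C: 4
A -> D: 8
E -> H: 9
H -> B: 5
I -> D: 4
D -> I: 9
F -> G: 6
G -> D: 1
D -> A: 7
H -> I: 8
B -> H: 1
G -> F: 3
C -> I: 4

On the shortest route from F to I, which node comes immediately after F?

Enumerating some paths:
F - E - H - I: 7+9+8 = 24
F - G - D - I: 6+1+9 = 16
The minimum is 16 via F - G - D - I.
So from F the first move is to G.

G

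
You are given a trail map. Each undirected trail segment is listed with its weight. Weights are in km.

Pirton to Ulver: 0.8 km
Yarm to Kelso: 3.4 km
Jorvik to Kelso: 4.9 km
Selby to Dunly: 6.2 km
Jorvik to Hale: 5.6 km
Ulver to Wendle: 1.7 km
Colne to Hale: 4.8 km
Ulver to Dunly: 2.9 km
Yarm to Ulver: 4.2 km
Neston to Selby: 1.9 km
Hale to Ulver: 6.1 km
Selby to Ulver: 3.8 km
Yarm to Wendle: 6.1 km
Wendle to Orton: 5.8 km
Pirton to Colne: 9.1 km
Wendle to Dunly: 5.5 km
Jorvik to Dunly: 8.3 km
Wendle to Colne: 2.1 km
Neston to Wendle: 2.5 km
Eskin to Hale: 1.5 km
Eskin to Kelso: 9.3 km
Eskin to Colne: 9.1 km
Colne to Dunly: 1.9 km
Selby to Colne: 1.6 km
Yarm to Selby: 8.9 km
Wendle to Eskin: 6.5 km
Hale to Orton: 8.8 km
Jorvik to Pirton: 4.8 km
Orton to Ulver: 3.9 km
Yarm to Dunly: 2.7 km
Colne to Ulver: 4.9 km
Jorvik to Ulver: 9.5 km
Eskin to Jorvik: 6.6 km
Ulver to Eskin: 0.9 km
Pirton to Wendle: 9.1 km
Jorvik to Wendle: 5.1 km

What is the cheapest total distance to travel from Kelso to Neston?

Settle nodes by increasing distance from Kelso:
Kelso: 0
Yarm: 3.4  (via Kelso)
Jorvik: 4.9  (via Kelso)
Dunly: 6.1  (via Yarm)
Ulver: 7.6  (via Yarm)
Colne: 8  (via Dunly)
Pirton: 8.4  (via Ulver)
Eskin: 8.5  (via Ulver)
Wendle: 9.3  (via Ulver)
Selby: 9.6  (via Colne)
Hale: 10  (via Eskin)
Orton: 11.5  (via Ulver)
Neston: 11.5  (via Selby)
Shortest route: Kelso → Yarm → Dunly → Colne → Selby → Neston = 11.5 km.

11.5 km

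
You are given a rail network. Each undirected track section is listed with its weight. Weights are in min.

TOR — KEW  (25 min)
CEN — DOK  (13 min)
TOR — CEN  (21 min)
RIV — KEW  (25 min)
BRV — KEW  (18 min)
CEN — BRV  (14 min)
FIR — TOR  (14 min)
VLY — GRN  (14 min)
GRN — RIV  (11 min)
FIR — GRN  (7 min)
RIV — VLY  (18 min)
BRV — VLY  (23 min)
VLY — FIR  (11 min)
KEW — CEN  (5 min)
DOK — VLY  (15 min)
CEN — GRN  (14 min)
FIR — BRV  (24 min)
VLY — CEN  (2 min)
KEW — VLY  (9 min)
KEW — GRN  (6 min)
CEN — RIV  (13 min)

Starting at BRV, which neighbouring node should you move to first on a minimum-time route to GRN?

Enumerating some paths:
BRV → CEN → GRN: 14+14 = 28
BRV → CEN → KEW → GRN: 14+5+6 = 25
BRV → KEW → GRN: 18+6 = 24
Cheapest is BRV → KEW → GRN at 24 min.
So from BRV the first move is to KEW.

KEW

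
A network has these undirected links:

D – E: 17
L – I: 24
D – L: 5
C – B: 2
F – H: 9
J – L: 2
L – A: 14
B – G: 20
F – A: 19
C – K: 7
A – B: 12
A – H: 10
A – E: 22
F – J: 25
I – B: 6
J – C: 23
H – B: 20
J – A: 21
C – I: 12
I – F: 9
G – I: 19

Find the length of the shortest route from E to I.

Settle nodes by increasing distance from E:
E: 0
D: 17  (via E)
A: 22  (via E)
L: 22  (via D)
J: 24  (via L)
H: 32  (via A)
B: 34  (via A)
C: 36  (via B)
I: 40  (via B)
Shortest route: E–A–B–I = 40.

40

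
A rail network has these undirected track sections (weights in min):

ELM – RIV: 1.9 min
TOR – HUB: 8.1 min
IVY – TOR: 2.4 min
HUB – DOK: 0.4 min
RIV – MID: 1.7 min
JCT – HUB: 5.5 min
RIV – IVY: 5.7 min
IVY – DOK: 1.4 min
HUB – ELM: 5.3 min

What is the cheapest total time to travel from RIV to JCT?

12.7 min

Shortest distances from RIV:
RIV: 0
MID: 1.7  (via RIV)
ELM: 1.9  (via RIV)
IVY: 5.7  (via RIV)
DOK: 7.1  (via IVY)
HUB: 7.2  (via ELM)
TOR: 8.1  (via IVY)
JCT: 12.7  (via HUB)
Shortest route: RIV–ELM–HUB–JCT = 12.7 min.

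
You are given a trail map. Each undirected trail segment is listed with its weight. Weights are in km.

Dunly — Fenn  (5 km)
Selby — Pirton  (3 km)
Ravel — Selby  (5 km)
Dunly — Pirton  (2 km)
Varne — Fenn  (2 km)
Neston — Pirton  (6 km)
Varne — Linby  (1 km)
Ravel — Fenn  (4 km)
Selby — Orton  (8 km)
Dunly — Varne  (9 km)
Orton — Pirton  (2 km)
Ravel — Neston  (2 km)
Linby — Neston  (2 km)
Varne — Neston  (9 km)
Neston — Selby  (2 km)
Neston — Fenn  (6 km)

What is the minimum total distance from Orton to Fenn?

9 km

Compare a few routes:
Orton - Pirton - Selby - Neston - Linby - Varne - Fenn: 2+3+2+2+1+2 = 12
Orton - Pirton - Dunly - Fenn: 2+2+5 = 9
Cheapest is Orton - Pirton - Dunly - Fenn at 9 km.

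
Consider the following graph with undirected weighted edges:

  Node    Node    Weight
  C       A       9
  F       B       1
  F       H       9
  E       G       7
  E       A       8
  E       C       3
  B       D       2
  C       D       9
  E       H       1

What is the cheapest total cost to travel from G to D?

Shortest distances from G:
G: 0
E: 7  (via G)
H: 8  (via E)
C: 10  (via E)
A: 15  (via E)
F: 17  (via H)
B: 18  (via F)
D: 19  (via C)
Shortest route: G → E → C → D = 19.

19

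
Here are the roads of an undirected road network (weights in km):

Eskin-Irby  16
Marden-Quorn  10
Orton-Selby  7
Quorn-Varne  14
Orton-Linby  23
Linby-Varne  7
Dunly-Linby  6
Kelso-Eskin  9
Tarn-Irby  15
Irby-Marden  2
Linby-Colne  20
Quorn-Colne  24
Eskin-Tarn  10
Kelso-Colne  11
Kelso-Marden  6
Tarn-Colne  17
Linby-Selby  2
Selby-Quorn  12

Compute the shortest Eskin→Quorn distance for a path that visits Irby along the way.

28 km

Shortest Eskin→Irby: Eskin–Irby = 16
Shortest Irby→Quorn: Irby–Marden–Quorn = 12
Total via Irby: 16 + 12 = 28 km.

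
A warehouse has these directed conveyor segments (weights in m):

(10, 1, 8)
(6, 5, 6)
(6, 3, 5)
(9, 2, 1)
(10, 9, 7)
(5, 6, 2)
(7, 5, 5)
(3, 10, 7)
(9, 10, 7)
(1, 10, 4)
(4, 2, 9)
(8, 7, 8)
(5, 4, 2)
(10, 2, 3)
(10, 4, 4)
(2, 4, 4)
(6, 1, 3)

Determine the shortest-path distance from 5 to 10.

9 m

Enumerating some paths:
5–6–3–10: 2+5+7 = 14
5–6–1–10: 2+3+4 = 9
The minimum is 9 m via 5–6–1–10.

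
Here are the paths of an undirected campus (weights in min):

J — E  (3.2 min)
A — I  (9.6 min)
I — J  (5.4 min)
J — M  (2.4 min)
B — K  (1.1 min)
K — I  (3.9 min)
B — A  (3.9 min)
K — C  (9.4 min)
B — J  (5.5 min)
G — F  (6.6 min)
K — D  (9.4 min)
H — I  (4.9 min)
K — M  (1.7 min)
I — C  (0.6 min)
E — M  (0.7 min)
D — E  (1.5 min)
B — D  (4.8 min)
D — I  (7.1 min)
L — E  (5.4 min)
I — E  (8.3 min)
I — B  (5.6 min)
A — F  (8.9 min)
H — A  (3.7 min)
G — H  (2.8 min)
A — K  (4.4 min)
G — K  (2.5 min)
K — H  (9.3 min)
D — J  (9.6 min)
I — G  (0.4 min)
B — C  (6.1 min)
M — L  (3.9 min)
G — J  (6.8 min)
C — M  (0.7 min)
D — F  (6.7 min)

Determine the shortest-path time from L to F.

Compare a few routes:
L - M - C - I - G - F: 3.9+0.7+0.6+0.4+6.6 = 12.2
L - M - E - D - F: 3.9+0.7+1.5+6.7 = 12.8
Cheapest is L - M - C - I - G - F at 12.2 min.

12.2 min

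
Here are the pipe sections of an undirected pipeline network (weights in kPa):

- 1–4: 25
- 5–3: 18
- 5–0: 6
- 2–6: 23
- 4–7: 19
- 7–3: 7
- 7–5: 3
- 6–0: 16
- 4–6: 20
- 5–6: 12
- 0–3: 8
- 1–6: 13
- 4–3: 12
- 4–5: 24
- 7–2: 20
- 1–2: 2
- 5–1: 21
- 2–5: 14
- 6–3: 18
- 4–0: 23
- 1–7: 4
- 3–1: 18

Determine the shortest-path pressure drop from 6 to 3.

Enumerating some paths:
6–0–3: 16+8 = 24
6–3: 18 = 18
6–5–7–3: 12+3+7 = 22
6–1–7–3: 13+4+7 = 24
The minimum is 18 kPa via 6–3.

18 kPa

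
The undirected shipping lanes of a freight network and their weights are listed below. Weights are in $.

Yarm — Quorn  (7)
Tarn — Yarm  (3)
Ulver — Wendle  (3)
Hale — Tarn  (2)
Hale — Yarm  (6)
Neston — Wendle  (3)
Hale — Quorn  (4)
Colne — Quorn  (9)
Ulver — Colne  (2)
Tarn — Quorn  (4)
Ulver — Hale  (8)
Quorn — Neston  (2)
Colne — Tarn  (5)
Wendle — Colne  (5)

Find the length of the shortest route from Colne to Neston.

Settle nodes by increasing distance from Colne:
Colne: 0
Ulver: 2  (via Colne)
Wendle: 5  (via Colne)
Tarn: 5  (via Colne)
Hale: 7  (via Tarn)
Yarm: 8  (via Tarn)
Neston: 8  (via Wendle)
Shortest route: Colne–Wendle–Neston = $8.

$8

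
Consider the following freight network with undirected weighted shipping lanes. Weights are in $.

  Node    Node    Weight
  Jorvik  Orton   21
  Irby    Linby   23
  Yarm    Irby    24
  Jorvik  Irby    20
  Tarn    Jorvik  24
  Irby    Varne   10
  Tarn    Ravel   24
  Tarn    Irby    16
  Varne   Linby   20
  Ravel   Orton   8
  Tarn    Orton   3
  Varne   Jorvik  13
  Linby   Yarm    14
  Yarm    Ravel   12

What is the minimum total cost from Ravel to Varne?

Settle nodes by increasing distance from Ravel:
Ravel: 0
Orton: 8  (via Ravel)
Tarn: 11  (via Orton)
Yarm: 12  (via Ravel)
Linby: 26  (via Yarm)
Irby: 27  (via Tarn)
Jorvik: 29  (via Orton)
Varne: 37  (via Irby)
Shortest route: Ravel → Orton → Tarn → Irby → Varne = $37.

$37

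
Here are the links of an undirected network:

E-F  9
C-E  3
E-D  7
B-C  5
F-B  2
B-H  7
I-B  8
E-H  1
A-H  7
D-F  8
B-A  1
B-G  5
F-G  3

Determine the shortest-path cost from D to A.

Candidate routes:
D–F–B–A: 8+2+1 = 11
D–E–C–B–A: 7+3+5+1 = 16
D–E–H–A: 7+1+7 = 15
D–E–H–B–A: 7+1+7+1 = 16
The minimum is 11 via D–F–B–A.

11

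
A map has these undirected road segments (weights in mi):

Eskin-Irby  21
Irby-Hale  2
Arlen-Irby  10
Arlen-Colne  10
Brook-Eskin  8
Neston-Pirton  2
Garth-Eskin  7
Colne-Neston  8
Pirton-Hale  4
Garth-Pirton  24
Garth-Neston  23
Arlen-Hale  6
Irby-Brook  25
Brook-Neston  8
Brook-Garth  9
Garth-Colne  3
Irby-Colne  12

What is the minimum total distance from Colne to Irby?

Settle nodes by increasing distance from Colne:
Colne: 0
Garth: 3  (via Colne)
Neston: 8  (via Colne)
Arlen: 10  (via Colne)
Eskin: 10  (via Garth)
Pirton: 10  (via Neston)
Irby: 12  (via Colne)
Shortest route: Colne–Irby = 12 mi.

12 mi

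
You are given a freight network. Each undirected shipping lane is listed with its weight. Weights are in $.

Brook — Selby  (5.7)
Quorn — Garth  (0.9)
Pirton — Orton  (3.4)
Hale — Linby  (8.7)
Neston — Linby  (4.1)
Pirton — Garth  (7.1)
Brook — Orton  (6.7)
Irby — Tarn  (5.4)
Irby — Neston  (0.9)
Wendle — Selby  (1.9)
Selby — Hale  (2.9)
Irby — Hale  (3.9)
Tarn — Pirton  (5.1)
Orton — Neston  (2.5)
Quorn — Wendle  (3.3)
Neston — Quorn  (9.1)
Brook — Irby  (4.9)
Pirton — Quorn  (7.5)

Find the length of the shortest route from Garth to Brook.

Compare a few routes:
Garth → Quorn → Neston → Irby → Brook: 0.9+9.1+0.9+4.9 = 15.8
Garth → Quorn → Wendle → Selby → Brook: 0.9+3.3+1.9+5.7 = 11.8
Cheapest is Garth → Quorn → Wendle → Selby → Brook at $11.8.

$11.8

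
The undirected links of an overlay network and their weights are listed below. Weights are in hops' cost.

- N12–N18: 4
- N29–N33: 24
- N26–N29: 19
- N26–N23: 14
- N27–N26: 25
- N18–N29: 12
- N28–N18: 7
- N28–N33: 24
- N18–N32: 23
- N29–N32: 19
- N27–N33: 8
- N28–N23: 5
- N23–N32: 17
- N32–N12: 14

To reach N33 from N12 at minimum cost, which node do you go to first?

Compare a few routes:
N12–N18–N29–N33: 4+12+24 = 40
N12–N18–N28–N33: 4+7+24 = 35
The minimum is 35 hops' cost via N12–N18–N28–N33.
So from N12 the first move is to N18.

N18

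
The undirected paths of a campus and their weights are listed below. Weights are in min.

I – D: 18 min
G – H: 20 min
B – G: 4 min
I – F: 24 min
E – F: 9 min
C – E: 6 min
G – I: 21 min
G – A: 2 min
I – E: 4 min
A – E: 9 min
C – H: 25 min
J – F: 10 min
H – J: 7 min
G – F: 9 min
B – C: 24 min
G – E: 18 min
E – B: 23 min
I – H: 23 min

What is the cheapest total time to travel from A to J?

Compare a few routes:
A–G–F–J: 2+9+10 = 21
A–E–F–J: 9+9+10 = 28
A–G–H–J: 2+20+7 = 29
The minimum is 21 min via A–G–F–J.

21 min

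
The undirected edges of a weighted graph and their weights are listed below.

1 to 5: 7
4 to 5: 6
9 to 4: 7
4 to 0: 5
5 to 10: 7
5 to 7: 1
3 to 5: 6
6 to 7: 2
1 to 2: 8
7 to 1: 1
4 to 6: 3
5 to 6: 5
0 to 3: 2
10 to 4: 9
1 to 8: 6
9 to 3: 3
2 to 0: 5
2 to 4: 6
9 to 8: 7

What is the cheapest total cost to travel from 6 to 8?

9

Settle nodes by increasing distance from 6:
6: 0
7: 2  (via 6)
1: 3  (via 7)
4: 3  (via 6)
5: 3  (via 7)
0: 8  (via 4)
2: 9  (via 4)
3: 9  (via 5)
8: 9  (via 1)
Shortest route: 6–7–1–8 = 9.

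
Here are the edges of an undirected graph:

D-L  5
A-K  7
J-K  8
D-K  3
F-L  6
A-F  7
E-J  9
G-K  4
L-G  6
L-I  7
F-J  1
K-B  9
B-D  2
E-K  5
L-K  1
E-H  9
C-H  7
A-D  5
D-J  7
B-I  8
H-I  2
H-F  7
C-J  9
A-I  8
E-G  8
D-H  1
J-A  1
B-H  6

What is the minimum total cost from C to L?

Shortest distances from C:
C: 0
H: 7  (via C)
D: 8  (via H)
I: 9  (via H)
J: 9  (via C)
A: 10  (via J)
B: 10  (via D)
F: 10  (via J)
K: 11  (via D)
L: 12  (via K)
Shortest route: C → H → D → K → L = 12.

12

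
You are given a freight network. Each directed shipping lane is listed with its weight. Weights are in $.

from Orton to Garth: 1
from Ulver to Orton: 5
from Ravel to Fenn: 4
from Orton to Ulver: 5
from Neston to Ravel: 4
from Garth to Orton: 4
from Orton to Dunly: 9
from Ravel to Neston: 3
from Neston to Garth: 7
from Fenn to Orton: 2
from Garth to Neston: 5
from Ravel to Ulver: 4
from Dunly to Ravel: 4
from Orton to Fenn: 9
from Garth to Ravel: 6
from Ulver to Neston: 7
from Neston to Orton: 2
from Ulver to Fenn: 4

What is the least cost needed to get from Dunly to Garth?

Settle nodes by increasing distance from Dunly:
Dunly: 0
Ravel: 4  (via Dunly)
Neston: 7  (via Ravel)
Fenn: 8  (via Ravel)
Ulver: 8  (via Ravel)
Orton: 9  (via Neston)
Garth: 10  (via Orton)
Shortest route: Dunly → Ravel → Neston → Orton → Garth = $10.

$10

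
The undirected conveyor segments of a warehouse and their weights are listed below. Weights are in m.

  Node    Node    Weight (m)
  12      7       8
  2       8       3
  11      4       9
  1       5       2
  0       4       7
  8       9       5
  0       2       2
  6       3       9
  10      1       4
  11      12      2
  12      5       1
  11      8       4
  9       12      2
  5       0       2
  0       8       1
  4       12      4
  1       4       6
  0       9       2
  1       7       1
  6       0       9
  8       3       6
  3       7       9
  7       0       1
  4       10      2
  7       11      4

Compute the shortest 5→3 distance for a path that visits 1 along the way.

Shortest 5→1: 5 → 1 = 2
Best 1 to 3: 1 → 7 → 0 → 8 → 3 costing 9
Total via 1: 2 + 9 = 11 m.

11 m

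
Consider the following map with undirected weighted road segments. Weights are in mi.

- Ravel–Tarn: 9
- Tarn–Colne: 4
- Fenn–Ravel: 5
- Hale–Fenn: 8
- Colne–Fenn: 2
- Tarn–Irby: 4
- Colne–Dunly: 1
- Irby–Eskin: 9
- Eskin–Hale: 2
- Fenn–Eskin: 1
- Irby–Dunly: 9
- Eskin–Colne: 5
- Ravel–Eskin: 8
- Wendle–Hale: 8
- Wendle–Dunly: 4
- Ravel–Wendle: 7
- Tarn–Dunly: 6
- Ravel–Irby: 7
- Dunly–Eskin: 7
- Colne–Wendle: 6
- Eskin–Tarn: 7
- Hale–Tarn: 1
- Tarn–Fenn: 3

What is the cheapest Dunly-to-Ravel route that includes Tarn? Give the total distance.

Shortest Dunly→Tarn: Dunly–Colne–Tarn = 5
Shortest Tarn→Ravel: Tarn–Fenn–Ravel = 8
Total via Tarn: 5 + 8 = 13 mi.

13 mi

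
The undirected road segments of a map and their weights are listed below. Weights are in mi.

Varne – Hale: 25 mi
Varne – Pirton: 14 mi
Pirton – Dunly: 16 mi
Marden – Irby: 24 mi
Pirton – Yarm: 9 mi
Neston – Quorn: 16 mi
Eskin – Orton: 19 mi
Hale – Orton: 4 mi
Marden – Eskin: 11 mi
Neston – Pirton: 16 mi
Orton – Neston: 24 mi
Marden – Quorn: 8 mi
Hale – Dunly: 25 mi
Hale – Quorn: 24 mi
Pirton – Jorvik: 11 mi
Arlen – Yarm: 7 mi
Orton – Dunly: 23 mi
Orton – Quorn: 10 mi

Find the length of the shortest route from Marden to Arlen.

Enumerating some paths:
Marden - Quorn - Neston - Pirton - Yarm - Arlen: 8+16+16+9+7 = 56
Marden - Quorn - Orton - Dunly - Pirton - Yarm - Arlen: 8+10+23+16+9+7 = 73
Marden - Quorn - Orton - Neston - Pirton - Yarm - Arlen: 8+10+24+16+9+7 = 74
The minimum is 56 mi via Marden - Quorn - Neston - Pirton - Yarm - Arlen.

56 mi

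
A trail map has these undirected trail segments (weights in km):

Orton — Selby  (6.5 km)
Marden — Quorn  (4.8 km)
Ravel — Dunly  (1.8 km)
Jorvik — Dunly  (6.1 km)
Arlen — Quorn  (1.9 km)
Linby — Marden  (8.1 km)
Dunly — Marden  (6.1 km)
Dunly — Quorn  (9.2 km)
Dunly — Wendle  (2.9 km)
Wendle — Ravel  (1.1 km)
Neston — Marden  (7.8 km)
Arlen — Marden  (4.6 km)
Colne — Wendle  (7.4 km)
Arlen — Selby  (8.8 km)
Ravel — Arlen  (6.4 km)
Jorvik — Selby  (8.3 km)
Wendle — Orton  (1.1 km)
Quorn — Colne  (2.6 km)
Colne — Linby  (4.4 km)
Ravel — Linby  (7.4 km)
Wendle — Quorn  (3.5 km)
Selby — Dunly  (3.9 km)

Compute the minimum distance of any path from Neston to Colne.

15.2 km

Shortest distances from Neston:
Neston: 0
Marden: 7.8  (via Neston)
Arlen: 12.4  (via Marden)
Quorn: 12.6  (via Marden)
Dunly: 13.9  (via Marden)
Colne: 15.2  (via Quorn)
Shortest route: Neston–Marden–Quorn–Colne = 15.2 km.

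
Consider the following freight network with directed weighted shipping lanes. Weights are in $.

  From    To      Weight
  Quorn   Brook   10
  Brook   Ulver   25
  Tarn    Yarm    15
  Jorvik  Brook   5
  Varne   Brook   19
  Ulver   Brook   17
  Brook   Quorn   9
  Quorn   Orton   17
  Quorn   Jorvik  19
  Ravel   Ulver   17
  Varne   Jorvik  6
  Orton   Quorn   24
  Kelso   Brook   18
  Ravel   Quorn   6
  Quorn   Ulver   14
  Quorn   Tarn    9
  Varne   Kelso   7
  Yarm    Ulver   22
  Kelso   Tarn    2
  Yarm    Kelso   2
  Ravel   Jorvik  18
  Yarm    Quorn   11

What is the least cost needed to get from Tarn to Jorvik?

Candidate routes:
Tarn - Yarm - Quorn - Jorvik: 15+11+19 = 45
Tarn - Yarm - Kelso - Brook - Quorn - Jorvik: 15+2+18+9+19 = 63
Tarn - Yarm - Ulver - Brook - Quorn - Jorvik: 15+22+17+9+19 = 82
Cheapest is Tarn - Yarm - Quorn - Jorvik at $45.

$45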